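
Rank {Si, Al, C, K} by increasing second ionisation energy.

Si, Al, C, K

The second ionization energy removes an electron from the +1 ion. For each element: Si⁺ still has 3 valence electrons; Al⁺ still has 2 valence electrons; C⁺ still has 3 valence electrons; K⁺ is the bare [Ar] core.
Core electrons are held far more tightly than valence electrons, so K tops the IE_2 order.
Valence configurations: Si⁺ [Ne]3s²3p¹, Al⁺ [Ne]3s², C⁺ [He]2s²2p¹.
Si⁺ loses a lone 3p electron whereas Al⁺ must break into a filled 3s² pair, so IE_2(Al) > IE_2(Si) even though Si has the higher nuclear charge.
Approximate IE_2 values (kJ/mol): Si 1577, Al 1817, C 2353, K 3052.
Putting it together, IE_2: Si < Al < C < K.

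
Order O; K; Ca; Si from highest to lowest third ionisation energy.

O > Ca > K > Si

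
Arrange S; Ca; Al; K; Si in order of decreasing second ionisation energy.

K > S > Al > Si > Ca

After 1 electron has been removed, what remains? S⁺ still has 5 valence electrons; Ca⁺ still has 1 valence electron; Al⁺ still has 2 valence electrons; K⁺ is the bare [Ar] core; Si⁺ still has 3 valence electrons.
Core electrons are held far more tightly than valence electrons, so K tops the IE_2 order.
Valence configurations: S⁺ [Ne]3s²3p³, Ca⁺ [Ar]4s¹, Al⁺ [Ne]3s², Si⁺ [Ne]3s²3p¹.
Si⁺ loses a lone 3p electron whereas Al⁺ must break into a filled 3s² pair, so IE_2(Al) > IE_2(Si) even though Si has the higher nuclear charge.
Tabulated IE_2 (kJ/mol): S 2252, Ca 1145, Al 1817, K 3052, Si 1577.
Putting it together, IE_2: Ca < Si < Al < S < K.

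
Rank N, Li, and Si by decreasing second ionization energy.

Li, N, Si

The second ionization energy removes an electron from the +1 ion. For each element: N⁺ still has 4 valence electrons; Li⁺ is the bare [He] core; Si⁺ still has 3 valence electrons.
Breaking into a closed-shell core is much more expensive than removing a leftover valence electron — Li has the largest IE_2 here.
Valence configurations: N⁺ [He]2s²2p², Si⁺ [Ne]3s²3p¹.
The numbers (kJ/mol): N 2856, Li 7298, Si 1577.
Putting it together, IE_2: Si < N < Li.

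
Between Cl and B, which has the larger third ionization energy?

Cl

After 2 electrons have been removed, what remains? Cl²⁺ still has 5 valence electrons; B²⁺ still has 1 valence electron.
All are still removing valence electrons, so compare the +2 ions as you would atoms: IE_3 generally rises across a period (higher Z_eff) and falls down a group (larger shell), subject to the usual subshell exceptions.
Valence configurations: Cl²⁺ [Ne]3s²3p³, B²⁺ [He]2s¹.
Tabulated IE_3 (kJ/mol): Cl 3822, B 3660.
Hence IE_3: B < Cl.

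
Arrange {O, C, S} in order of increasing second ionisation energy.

S < C < O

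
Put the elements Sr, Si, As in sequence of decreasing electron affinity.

Electron affinity generally becomes more exothermic across a period toward the halogens and less exothermic down a group.
Neither a single period nor a single group — weigh both effects.
As > Sr: both effects reinforce here, so As is clearly the higher of the two.
Si > As: period and group pull opposite ways; the down-group shift dominates (134 vs 78 kJ/mol).
Approximate values (kJ/mol): Si 134, As 78, Sr 5.
So from highest to lowest: Si > As > Sr.

Si, As, Sr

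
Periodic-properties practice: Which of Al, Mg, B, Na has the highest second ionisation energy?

Consider each +1 ion: Al⁺ still has 2 valence electrons; Mg⁺ still has 1 valence electron; B⁺ still has 2 valence electrons; Na⁺ is the bare [Ne] core.
Breaking into a closed-shell core is much more expensive than removing a leftover valence electron — Na has the largest IE_2 here.
Valence configurations: Al⁺ [Ne]3s², Mg⁺ [Ne]3s¹, B⁺ [He]2s².
Approximate IE_2 values (kJ/mol): Al 1817, Mg 1451, B 2427, Na 4562.
Putting it together, IE_2: Mg < Al < B < Na.

Na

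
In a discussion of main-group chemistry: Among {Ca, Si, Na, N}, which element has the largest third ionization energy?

After 2 electrons have been removed, what remains? Ca²⁺ is the bare [Ar] core; Si²⁺ still has 2 valence electrons; Na²⁺ is already 1 electron into the core; N²⁺ still has 3 valence electrons.
Breaking into a closed-shell core is much more expensive than removing a leftover valence electron — Ca and Na have the largest IE_3 here.
Valence configurations: Si²⁺ [Ne]3s², N²⁺ [He]2s²2p¹.
The numbers (kJ/mol): Ca 4912, Si 3232, Na 6910, N 4578.
Putting it together, IE_3: Si < N < Ca < Na.

Na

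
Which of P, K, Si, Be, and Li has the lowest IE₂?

Si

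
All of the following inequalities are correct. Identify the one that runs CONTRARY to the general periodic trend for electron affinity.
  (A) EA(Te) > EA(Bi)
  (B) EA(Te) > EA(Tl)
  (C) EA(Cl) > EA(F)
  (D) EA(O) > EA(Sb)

(C)

The general trend: electron affinity increases across a period and decreases down a group.
(A) Te (period 5, group 16) vs Bi (period 6, group 15): the stated order agrees with the simple trend.
(B) Te (period 5, group 16) vs Tl (period 6, group 13): the stated order agrees with the simple trend.
(C) Cl (period 3, group 17) vs F (period 2, group 17): the stated order contradicts the simple trend.
(D) O (period 2, group 16) vs Sb (period 5, group 15): the stated order agrees with the simple trend.
The exception is (C): F's small 2p subshell makes the incoming electron feel strong e⁻–e⁻ repulsion, so Cl actually releases more energy on gaining an electron.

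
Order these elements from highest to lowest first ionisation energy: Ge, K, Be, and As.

As > Be > Ge > K

First ionization energy rises across a period (greater Z_eff holds electrons more tightly) and falls down a group (valence electrons are farther from the nucleus).
These span different periods and groups, so the two trends combine.
Ge > K: Ge lies to the right of K in period 4, so the across-period effect alone puts Ge higher.
Be > Ge: period and group pull opposite ways; the down-group shift dominates (900 vs 762 kJ/mol).
As > Be: period and group pull opposite ways; the across-period shift dominates (947 vs 900 kJ/mol).
For reference (kJ/mol): Be 900, K 419, Ge 762, As 947.
So from highest to lowest: As > Be > Ge > K.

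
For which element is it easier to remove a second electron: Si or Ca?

Ca

IE_2 is the cost of taking one more electron from the +1 cation: Si⁺ still has 3 valence electrons; Ca⁺ still has 1 valence electron.
All are still removing valence electrons, so compare the +1 ions as you would atoms: IE_2 generally rises across a period (higher Z_eff) and falls down a group (larger shell), subject to the usual subshell exceptions.
Valence configurations: Si⁺ [Ne]3s²3p¹, Ca⁺ [Ar]4s¹.
Approximate IE_2 values (kJ/mol): Si 1577, Ca 1145.
So the second ionization energies run Ca < Si.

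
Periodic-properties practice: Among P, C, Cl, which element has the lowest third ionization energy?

P

After 2 electrons have been removed, what remains? P²⁺ still has 3 valence electrons; C²⁺ still has 2 valence electrons; Cl²⁺ still has 5 valence electrons.
All are still removing valence electrons, so compare the +2 ions as you would atoms: IE_3 generally rises across a period (higher Z_eff) and falls down a group (larger shell), subject to the usual subshell exceptions.
Valence configurations: P²⁺ [Ne]3s²3p¹, C²⁺ [He]2s², Cl²⁺ [Ne]3s²3p³.
The numbers (kJ/mol): P 2914, C 4620, Cl 3822.
So the third ionization energies run P < Cl < C.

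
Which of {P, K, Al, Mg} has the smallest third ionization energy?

Al

After 2 electrons have been removed, what remains? P²⁺ still has 3 valence electrons; K²⁺ is already 1 electron into the core; Al²⁺ still has 1 valence electron; Mg²⁺ is the bare [Ne] core.
Pulling an electron out of a noble-gas core costs far more than removing a remaining valence electron, so K and Mg sit at the high end of IE_3.
Valence configurations: P²⁺ [Ne]3s²3p¹, Al²⁺ [Ne]3s¹.
Approximate IE_3 values (kJ/mol): P 2914, K 4420, Al 2745, Mg 7733.
Hence IE_3: Al < P < K < Mg.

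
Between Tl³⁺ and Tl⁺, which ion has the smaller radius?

Tl³⁺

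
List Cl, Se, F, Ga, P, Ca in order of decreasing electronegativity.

F, Cl, Se, P, Ga, Ca

F is in period 2, group 17; P is in period 3, group 15; Cl is in period 3, group 17; Ca is in period 4, group 2; Ga is in period 4, group 13; Se is in period 4, group 16.
Electronegativity increases across a period and decreases down a group, tracking effective nuclear charge and atomic size.
Neither a single period nor a single group — weigh both effects.
Ga > Ca: both are in period 4; the period trend gives Ga the larger value.
P > Ga: both effects reinforce here, so P is clearly the higher of the two.
Se > P: period and group pull opposite ways; the across-period shift dominates (2.55 vs 2.19).
Cl > Se: both effects reinforce here, so Cl is clearly the higher of the two.
F > Cl: they share group 17; the group trend gives F the larger value.
Tabulated electronegativity (Pauling): F 3.98, P 2.19, Cl 3.16, Ca 1.00, Ga 1.81, Se 2.55.
So from highest to lowest: F > Cl > Se > P > Ga > Ca.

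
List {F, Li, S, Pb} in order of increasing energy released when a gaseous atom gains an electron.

Pb < Li < S < F

Li is in period 2, group 1; F is in period 2, group 17; S is in period 3, group 16; Pb is in period 6, group 14.
Atoms with high Z_eff and room in the valence shell (especially the halogens) have the most exothermic electron affinities.
These span different periods and groups, so the two trends combine.
Li > Pb: the two effects oppose for this pair; the down-group effect wins (60 vs 35 kJ/mol).
S > Li: the two effects oppose for this pair; the across-period effect wins (200 vs 60 kJ/mol).
F > S: relative to S, both the across-period and down-group shifts push F's electron affinity up.
Tabulated electron affinity (kJ/mol): Li 60, F 328, S 200, Pb 35.
So from lowest to highest: Pb < Li < S < F.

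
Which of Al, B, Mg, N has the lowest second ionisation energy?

Mg

IE_2 is the cost of taking one more electron from the +1 cation: Al⁺ still has 2 valence electrons; B⁺ still has 2 valence electrons; Mg⁺ still has 1 valence electron; N⁺ still has 4 valence electrons.
All are still removing valence electrons, so compare the +1 ions as you would atoms: IE_2 generally rises across a period (higher Z_eff) and falls down a group (larger shell), subject to the usual subshell exceptions.
Valence configurations: Al⁺ [Ne]3s², B⁺ [He]2s², Mg⁺ [Ne]3s¹, N⁺ [He]2s²2p².
Approximate IE_2 values (kJ/mol): Al 1817, B 2427, Mg 1451, N 2856.
So the second ionization energies run Mg < Al < B < N.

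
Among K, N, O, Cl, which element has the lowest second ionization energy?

Cl

Consider each +1 ion: K⁺ is the bare [Ar] core; N⁺ still has 4 valence electrons; O⁺ still has 5 valence electrons; Cl⁺ still has 6 valence electrons.
Usually core removal costs more than valence removal, but here the competition is close: a tightly held n=2 valence electron can cost more to remove than an n=3 core electron, so the actual values have to decide it.
Valence configurations: N⁺ [He]2s²2p², O⁺ [He]2s²2p³, Cl⁺ [Ne]3s²3p⁴.
Tabulated IE_2 (kJ/mol): K 3052, N 2856, O 3388, Cl 2298.
So the second ionization energies run Cl < N < K < O.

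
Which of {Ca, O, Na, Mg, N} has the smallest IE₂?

Ca

Consider each +1 ion: Ca⁺ still has 1 valence electron; O⁺ still has 5 valence electrons; Na⁺ is the bare [Ne] core; Mg⁺ still has 1 valence electron; N⁺ still has 4 valence electrons.
Core electrons are held far more tightly than valence electrons, so Na tops the IE_2 order.
Valence configurations: Ca⁺ [Ar]4s¹, O⁺ [He]2s²2p³, Mg⁺ [Ne]3s¹, N⁺ [He]2s²2p².
Approximate IE_2 values (kJ/mol): Ca 1145, O 3388, Na 4562, Mg 1451, N 2856.
Hence IE_2: Ca < Mg < N < O < Na.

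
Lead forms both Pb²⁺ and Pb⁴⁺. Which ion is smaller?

Pb⁴⁺

Both ions have Z = 82 protons, but Pb⁴⁺ has lost more electrons, so its remaining electrons feel a larger effective nuclear charge per electron and are pulled in more tightly.
Higher positive charge → smaller ion, so Pb²⁺ > Pb⁴⁺.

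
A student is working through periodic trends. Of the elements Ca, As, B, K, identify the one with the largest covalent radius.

K

B is in period 2, group 13; K is in period 4, group 1; Ca is in period 4, group 2; As is in period 4, group 15.
Moving right in a period, electrons are added to the same shell under a stronger nuclear pull, so atoms get smaller; moving down, a new shell is opened and atoms get larger.
These span different periods and groups, so the two trends combine.
As > B: the two effects oppose for this pair; the down-group effect wins (121 vs 85 pm).
Ca > As: Ca lies to the left of As in period 4, so the across-period effect alone puts Ca larger.
K > Ca: K lies to the left of Ca in period 4, so the across-period effect alone puts K larger.
Approximate values (pm): B 85, K 196, Ca 171, As 121.
The largest covalent radius among these belongs to K.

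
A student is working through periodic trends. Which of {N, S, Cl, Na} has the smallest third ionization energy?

S

After 2 electrons have been removed, what remains? N²⁺ still has 3 valence electrons; S²⁺ still has 4 valence electrons; Cl²⁺ still has 5 valence electrons; Na²⁺ is already 1 electron into the core.
Breaking into a closed-shell core is much more expensive than removing a leftover valence electron — Na has the largest IE_3 here.
Valence configurations: N²⁺ [He]2s²2p¹, S²⁺ [Ne]3s²3p², Cl²⁺ [Ne]3s²3p³.
Tabulated IE_3 (kJ/mol): N 4578, S 3357, Cl 3822, Na 6910.
Hence IE_3: S < Cl < N < Na.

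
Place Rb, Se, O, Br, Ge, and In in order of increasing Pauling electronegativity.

Rb, In, Ge, Se, Br, O

O is in period 2, group 16; Ge is in period 4, group 14; Se is in period 4, group 16; Br is in period 4, group 17; Rb is in period 5, group 1; In is in period 5, group 13.
EN rises left→right (higher Z_eff, smaller atoms) and falls top→bottom (larger, more shielded atoms).
Here both period and group differ, so the two effects have to be weighed against each other.
In > Rb: In lies to the right of Rb in period 5, so the across-period effect alone puts In higher.
Ge > In: relative to In, both the across-period and down-group shifts push Ge's electronegativity up.
Se > Ge: Se lies to the right of Ge in period 4, so the across-period effect alone puts Se higher.
Br > Se: both are in period 4; the period trend gives Br the larger value.
O > Br: the two effects oppose for this pair; the down-group effect wins (3.44 vs 2.96).
For reference (Pauling): O 3.44, Ge 2.01, Se 2.55, Br 2.96, Rb 0.82, In 1.78.
So from lowest to highest: Rb < In < Ge < Se < Br < O.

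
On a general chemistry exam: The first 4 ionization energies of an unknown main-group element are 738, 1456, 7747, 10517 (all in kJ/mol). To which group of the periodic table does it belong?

Look for the largest jump between consecutive ionization energies: IE3/IE2 ≈ 5.3, far larger than any earlier ratio.
That jump marks the point where a core electron is being removed. So the atom has 2 valence electrons.
A main-group element with 2 valence electrons is in group 2.

Group 2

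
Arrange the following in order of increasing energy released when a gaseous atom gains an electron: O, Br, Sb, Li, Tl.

Li is in period 2, group 1; O is in period 2, group 16; Br is in period 4, group 17; Sb is in period 5, group 15; Tl is in period 6, group 13.
EA tends to increase across a period and decrease down a group, though the pattern is less regular than for IE or radius.
Neither a single period nor a single group — weigh both effects.
Li > Tl: the two effects oppose for this pair; the down-group effect wins (60 vs 19 kJ/mol).
Sb > Li: period and group pull opposite ways; the across-period shift dominates (103 vs 60 kJ/mol).
O > Sb: both effects reinforce here, so O is clearly the higher of the two.
Br > O: period and group pull opposite ways; the across-period shift dominates (325 vs 141 kJ/mol).
For reference (kJ/mol): Li 60, O 141, Br 325, Sb 103, Tl 19.
So from lowest to highest: Tl < Li < Sb < O < Br.

Tl < Li < Sb < O < Br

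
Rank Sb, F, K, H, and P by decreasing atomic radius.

H is in period 1, group 1; F is in period 2, group 17; P is in period 3, group 15; K is in period 4, group 1; Sb is in period 5, group 15.
Across a period the added protons contract the valence shell; down a group each new principal shell makes the atom larger.
Neither a single period nor a single group — weigh both effects.
F > H: period and group pull opposite ways; the down-group shift dominates (64 vs 32 pm).
P > F: both effects reinforce here, so P is clearly the larger of the two.
Sb > P: Sb sits below P in group 15, so the down-group effect alone puts Sb larger.
K > Sb: period and group pull opposite ways; the across-period shift dominates (196 vs 140 pm).
Approximate values (pm): H 32, F 64, P 111, K 196, Sb 140.
So from largest to smallest: K > Sb > P > F > H.

K > Sb > P > F > H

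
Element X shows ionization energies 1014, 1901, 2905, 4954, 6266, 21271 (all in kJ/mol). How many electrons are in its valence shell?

Look for the largest jump between consecutive ionization energies: IE6/IE5 ≈ 3.4, far larger than any earlier ratio.
That jump marks the point where a core electron is being removed. So the atom has 5 valence electrons.

5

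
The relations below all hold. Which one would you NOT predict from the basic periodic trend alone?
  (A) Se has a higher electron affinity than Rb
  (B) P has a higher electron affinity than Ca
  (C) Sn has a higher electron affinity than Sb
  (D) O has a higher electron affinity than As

(C)

The general trend: electron affinity increases across a period and decreases down a group.
(A) Se (period 4, group 16) vs Rb (period 5, group 1): the stated order agrees with the simple trend.
(B) P (period 3, group 15) vs Ca (period 4, group 2): the stated order agrees with the simple trend.
(C) Sn (period 5, group 14) vs Sb (period 5, group 15): the stated order contradicts the simple trend.
(D) O (period 2, group 16) vs As (period 4, group 15): the stated order agrees with the simple trend.
The exception is (C): adding an electron to Sb's half-filled 5p³ is unfavourable, so Sn has the more exothermic EA.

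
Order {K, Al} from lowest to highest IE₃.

Al, K

After 2 electrons have been removed, what remains? K²⁺ is already 1 electron into the core; Al²⁺ still has 1 valence electron.
Breaking into a closed-shell core is much more expensive than removing a leftover valence electron — K has the largest IE_3 here.
Approximate IE_3 values (kJ/mol): K 4420, Al 2745.
Hence IE_3: Al < K.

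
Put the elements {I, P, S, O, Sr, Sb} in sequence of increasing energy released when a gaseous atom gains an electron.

O is in period 2, group 16; P is in period 3, group 15; S is in period 3, group 16; Sr is in period 5, group 2; Sb is in period 5, group 15; I is in period 5, group 17.
Electron affinity generally becomes more exothermic across a period toward the halogens and less exothermic down a group.
These span different periods and groups, so the two trends combine.
P > Sr: both effects reinforce here, so P is clearly the higher of the two.
Sb > P: this pair runs against the simple trend — see the exception note.
O > Sb: relative to Sb, both the across-period and down-group shifts push O's electron affinity up.
S > O: this pair runs against the simple trend — see the exception note.
I > S: the two effects oppose for this pair; the across-period effect wins (295 vs 200 kJ/mol).
Note the exception: Sb has a higher electron affinity than P, contrary to the simple trend — both are half-filled np³, but the pairing/repulsion penalty for the added electron shrinks as the p orbitals become larger and more diffuse down the group, and for Sb that outweighs the weaker nuclear attraction.
Note the exception: S has a higher electron affinity than O, contrary to the simple trend — the compact 2p subshell of O repels the added electron more than S's larger 3p does.
Tabulated electron affinity (kJ/mol): O 141, P 72, S 200, Sr 5, Sb 103, I 295.
So from lowest to highest: Sr < P < Sb < O < S < I.

Sr < P < Sb < O < S < I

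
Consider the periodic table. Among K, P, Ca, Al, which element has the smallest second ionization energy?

Ca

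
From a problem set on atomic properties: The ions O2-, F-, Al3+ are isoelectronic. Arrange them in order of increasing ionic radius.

All of these have 10 electrons, so size is governed by nuclear charge alone: the more protons, the stronger the pull on the same electron cloud, and the smaller the ion.
Nuclear charges: Al3+ (Z=13), F- (Z=9), O2- (Z=8).
Smallest to largest: Al3+ < F- < O2-.

Al3+, F-, O2-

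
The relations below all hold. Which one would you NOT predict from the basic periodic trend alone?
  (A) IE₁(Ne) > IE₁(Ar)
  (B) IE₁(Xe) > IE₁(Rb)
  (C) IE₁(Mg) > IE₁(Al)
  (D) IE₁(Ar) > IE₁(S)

The general trend: first ionization energy increases across a period and decreases down a group.
(A) Ne (period 2, group 18) vs Ar (period 3, group 18): the stated order agrees with the simple trend.
(B) Xe (period 5, group 18) vs Rb (period 5, group 1): the stated order agrees with the simple trend.
(C) Mg (period 3, group 2) vs Al (period 3, group 13): the stated order contradicts the simple trend.
(D) Ar (period 3, group 18) vs S (period 3, group 16): the stated order agrees with the simple trend.
The exception is (C): Al's single 3p electron is easier to remove than one from Mg's filled 3s².

(C)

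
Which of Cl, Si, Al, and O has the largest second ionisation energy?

O

After 1 electron has been removed, what remains? Cl⁺ still has 6 valence electrons; Si⁺ still has 3 valence electrons; Al⁺ still has 2 valence electrons; O⁺ still has 5 valence electrons.
All are still removing valence electrons, so compare the +1 ions as you would atoms: IE_2 generally rises across a period (higher Z_eff) and falls down a group (larger shell), subject to the usual subshell exceptions.
Valence configurations: Cl⁺ [Ne]3s²3p⁴, Si⁺ [Ne]3s²3p¹, Al⁺ [Ne]3s², O⁺ [He]2s²2p³.
Si⁺ loses a lone 3p electron whereas Al⁺ must break into a filled 3s² pair, so IE_2(Al) > IE_2(Si) even though Si has the higher nuclear charge.
Approximate IE_2 values (kJ/mol): Cl 2298, Si 1577, Al 1817, O 3388.
So the second ionization energies run Si < Al < Cl < O.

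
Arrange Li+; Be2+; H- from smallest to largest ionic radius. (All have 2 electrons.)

All of these have 2 electrons, so size is governed by nuclear charge alone: the more protons, the stronger the pull on the same electron cloud, and the smaller the ion.
Nuclear charges: Be2+ (Z=4), Li+ (Z=3), H- (Z=1).
Smallest to largest: Be2+ < Li+ < H-.

Be2+, Li+, H-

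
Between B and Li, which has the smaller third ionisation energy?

B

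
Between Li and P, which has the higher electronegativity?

P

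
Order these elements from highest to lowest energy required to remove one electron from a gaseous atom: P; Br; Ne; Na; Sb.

Ne, Br, P, Sb, Na

Ne is in period 2, group 18; Na is in period 3, group 1; P is in period 3, group 15; Br is in period 4, group 17; Sb is in period 5, group 15.
First ionization energy rises across a period (greater Z_eff holds electrons more tightly) and falls down a group (valence electrons are farther from the nucleus).
Neither a single period nor a single group — weigh both effects.
Sb > Na: period and group pull opposite ways; the across-period shift dominates (831 vs 496 kJ/mol).
P > Sb: they share group 15; the group trend gives P the larger value.
Br > P: the two effects oppose for this pair; the across-period effect wins (1140 vs 1012 kJ/mol).
Ne > Br: both effects reinforce here, so Ne is clearly the higher of the two.
For reference (kJ/mol): Ne 2081, Na 496, P 1012, Br 1140, Sb 831.
So from highest to lowest: Ne > Br > P > Sb > Na.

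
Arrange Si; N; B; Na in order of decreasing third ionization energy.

Na > N > B > Si

After 2 electrons have been removed, what remains? Si²⁺ still has 2 valence electrons; N²⁺ still has 3 valence electrons; B²⁺ still has 1 valence electron; Na²⁺ is already 1 electron into the core.
Breaking into a closed-shell core is much more expensive than removing a leftover valence electron — Na has the largest IE_3 here.
Valence configurations: Si²⁺ [Ne]3s², N²⁺ [He]2s²2p¹, B²⁺ [He]2s¹.
Tabulated IE_3 (kJ/mol): Si 3232, N 4578, B 3660, Na 6910.
Hence IE_3: Si < B < N < Na.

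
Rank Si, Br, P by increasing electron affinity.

Atoms with high Z_eff and room in the valence shell (especially the halogens) have the most exothermic electron affinities.
Here both period and group differ, so the two effects have to be weighed against each other.
Si > P: this pair runs against the simple trend — see the exception note.
Br > Si: the two effects oppose for this pair; the across-period effect wins (325 vs 134 kJ/mol).
Note the exception: Si has a higher electron affinity than P, contrary to the simple trend — adding an electron to P's half-filled 3p³ is unfavourable, so Si (3p²) has the more exothermic EA.
For reference (kJ/mol): Si 134, P 72, Br 325.
So from lowest to highest: P < Si < Br.

P < Si < Br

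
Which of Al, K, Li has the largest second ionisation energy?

Li

IE_2 is the cost of taking one more electron from the +1 cation: Al⁺ still has 2 valence electrons; K⁺ is the bare [Ar] core; Li⁺ is the bare [He] core.
Breaking into a closed-shell core is much more expensive than removing a leftover valence electron — K and Li have the largest IE_2 here.
Tabulated IE_2 (kJ/mol): Al 1817, K 3052, Li 7298.
So the second ionization energies run Al < K < Li.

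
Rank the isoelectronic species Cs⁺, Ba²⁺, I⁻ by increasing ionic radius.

Ba²⁺ < Cs⁺ < I⁻

All of these have 54 electrons, so size is governed by nuclear charge alone: the more protons, the stronger the pull on the same electron cloud, and the smaller the ion.
Nuclear charges: Ba²⁺ (Z=56), Cs⁺ (Z=55), I⁻ (Z=53).
Smallest to largest: Ba²⁺ < Cs⁺ < I⁻.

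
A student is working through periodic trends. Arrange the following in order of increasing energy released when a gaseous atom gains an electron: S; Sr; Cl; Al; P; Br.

Atoms with high Z_eff and room in the valence shell (especially the halogens) have the most exothermic electron affinities.
Neither a single period nor a single group — weigh both effects.
Al > Sr: both effects reinforce here, so Al is clearly the higher of the two.
P > Al: both are in period 3; the period trend gives P the larger value.
S > P: S lies to the right of P in period 3, so the across-period effect alone puts S higher.
Br > S: the two effects oppose for this pair; the across-period effect wins (325 vs 200 kJ/mol).
Cl > Br: they share group 17; the group trend gives Cl the larger value.
Approximate values (kJ/mol): Al 42, P 72, S 200, Cl 349, Br 325, Sr 5.
So from lowest to highest: Sr < Al < P < S < Br < Cl.

Sr < Al < P < S < Br < Cl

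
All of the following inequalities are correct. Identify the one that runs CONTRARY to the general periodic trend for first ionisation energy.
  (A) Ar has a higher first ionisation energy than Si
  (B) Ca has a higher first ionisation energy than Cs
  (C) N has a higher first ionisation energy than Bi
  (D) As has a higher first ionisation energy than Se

(D)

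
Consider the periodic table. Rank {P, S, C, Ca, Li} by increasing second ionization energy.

Consider each +1 ion: P⁺ still has 4 valence electrons; S⁺ still has 5 valence electrons; C⁺ still has 3 valence electrons; Ca⁺ still has 1 valence electron; Li⁺ is the bare [He] core.
Breaking into a closed-shell core is much more expensive than removing a leftover valence electron — Li has the largest IE_2 here.
Valence configurations: P⁺ [Ne]3s²3p², S⁺ [Ne]3s²3p³, C⁺ [He]2s²2p¹, Ca⁺ [Ar]4s¹.
Tabulated IE_2 (kJ/mol): P 1907, S 2252, C 2353, Ca 1145, Li 7298.
Hence IE_2: Ca < P < S < C < Li.

Ca < P < S < C < Li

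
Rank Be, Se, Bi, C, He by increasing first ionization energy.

Across a period the outer electron is held more tightly (higher IE₁); down a group it sits in a higher shell, more shielded, and comes off more easily.
Here both period and group differ, so the two effects have to be weighed against each other.
Be > Bi: the two effects oppose for this pair; the down-group effect wins (900 vs 703 kJ/mol).
Se > Be: period and group pull opposite ways; the across-period shift dominates (941 vs 900 kJ/mol).
C > Se: period and group pull opposite ways; the down-group shift dominates (1086 vs 941 kJ/mol).
He > C: relative to C, both the across-period and down-group shifts push He's first ionization energy up.
Approximate values (kJ/mol): He 2372, Be 900, C 1086, Se 941, Bi 703.
So from lowest to highest: Bi < Be < Se < C < He.

Bi < Be < Se < C < He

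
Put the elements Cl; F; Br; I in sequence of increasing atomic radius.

F is in period 2, group 17; Cl is in period 3, group 17; Br is in period 4, group 17; I is in period 5, group 17.
Across a period the added protons contract the valence shell; down a group each new principal shell makes the atom larger.
All are in group 17, so atomic radius increases down the group.
So from smallest to largest: F < Cl < Br < I.

F < Cl < Br < I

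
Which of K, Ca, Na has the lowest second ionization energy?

The second ionization energy removes an electron from the +1 ion. For each element: K⁺ is the bare [Ar] core; Ca⁺ still has 1 valence electron; Na⁺ is the bare [Ne] core.
Breaking into a closed-shell core is much more expensive than removing a leftover valence electron — K and Na have the largest IE_2 here.
Tabulated IE_2 (kJ/mol): K 3052, Ca 1145, Na 4562.
So the second ionization energies run Ca < K < Na.

Ca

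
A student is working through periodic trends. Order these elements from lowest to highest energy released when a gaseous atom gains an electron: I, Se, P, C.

P < C < Se < I

Adding an electron releases more energy for atoms nearer the top right (short of the noble gases).
These sit on a diagonal, where the across-period and down-group effects partly cancel.
C > P: period and group pull opposite ways; the down-group shift dominates (122 vs 72 kJ/mol).
Se > C: period and group pull opposite ways; the across-period shift dominates (195 vs 122 kJ/mol).
I > Se: the two effects oppose for this pair; the across-period effect wins (295 vs 195 kJ/mol).
Approximate values (kJ/mol): C 122, P 72, Se 195, I 295.
So from lowest to highest: P < C < Se < I.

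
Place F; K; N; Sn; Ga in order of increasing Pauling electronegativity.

N is in period 2, group 15; F is in period 2, group 17; K is in period 4, group 1; Ga is in period 4, group 13; Sn is in period 5, group 14.
Electronegativity increases across a period and decreases down a group, tracking effective nuclear charge and atomic size.
Here both period and group differ, so the two effects have to be weighed against each other.
Ga > K: Ga lies to the right of K in period 4, so the across-period effect alone puts Ga higher.
Sn > Ga: period and group pull opposite ways; the across-period shift dominates (1.96 vs 1.81).
N > Sn: both effects reinforce here, so N is clearly the higher of the two.
F > N: both are in period 2; the period trend gives F the larger value.
Approximate values (Pauling): N 3.04, F 3.98, K 0.82, Ga 1.81, Sn 1.96.
So from lowest to highest: K < Ga < Sn < N < F.

K < Ga < Sn < N < F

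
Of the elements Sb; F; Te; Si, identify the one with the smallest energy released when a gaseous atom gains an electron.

Sb

Electron affinity generally becomes more exothermic across a period toward the halogens and less exothermic down a group.
Here both period and group differ, so the two effects have to be weighed against each other.
Si > Sb: period and group pull opposite ways; the down-group shift dominates (134 vs 103 kJ/mol).
Te > Si: period and group pull opposite ways; the across-period shift dominates (190 vs 134 kJ/mol).
F > Te: relative to Te, both the across-period and down-group shifts push F's electron affinity up.
For reference (kJ/mol): F 328, Si 134, Sb 103, Te 190.
The smallest energy released when a gaseous atom gains an electron among these belongs to Sb.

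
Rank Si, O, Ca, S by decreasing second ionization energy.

The second ionization energy removes an electron from the +1 ion. For each element: Si⁺ still has 3 valence electrons; O⁺ still has 5 valence electrons; Ca⁺ still has 1 valence electron; S⁺ still has 5 valence electrons.
All are still removing valence electrons, so compare the +1 ions as you would atoms: IE_2 generally rises across a period (higher Z_eff) and falls down a group (larger shell), subject to the usual subshell exceptions.
Valence configurations: Si⁺ [Ne]3s²3p¹, O⁺ [He]2s²2p³, Ca⁺ [Ar]4s¹, S⁺ [Ne]3s²3p³.
Approximate IE_2 values (kJ/mol): Si 1577, O 3388, Ca 1145, S 2252.
So the second ionization energies run Ca < Si < S < O.

O > S > Si > Ca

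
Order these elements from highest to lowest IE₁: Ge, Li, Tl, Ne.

Li is in period 2, group 1; Ne is in period 2, group 18; Ge is in period 4, group 14; Tl is in period 6, group 13.
First ionization energy rises across a period (greater Z_eff holds electrons more tightly) and falls down a group (valence electrons are farther from the nucleus).
Here both period and group differ, so the two effects have to be weighed against each other.
Tl > Li: period and group pull opposite ways; the across-period shift dominates (589 vs 520 kJ/mol).
Ge > Tl: both effects reinforce here, so Ge is clearly the higher of the two.
Ne > Ge: relative to Ge, both the across-period and down-group shifts push Ne's first ionization energy up.
For reference (kJ/mol): Li 520, Ne 2081, Ge 762, Tl 589.
So from highest to lowest: Ne > Ge > Tl > Li.

Ne > Ge > Tl > Li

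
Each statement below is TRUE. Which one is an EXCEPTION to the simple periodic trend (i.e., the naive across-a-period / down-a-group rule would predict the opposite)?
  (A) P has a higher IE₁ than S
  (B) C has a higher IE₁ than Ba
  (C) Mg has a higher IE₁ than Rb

(A)

The general trend: IE₁ increases across a period and decreases down a group.
(A) P (period 3, group 15) vs S (period 3, group 16): the stated order contradicts the simple trend.
(B) C (period 2, group 14) vs Ba (period 6, group 2): the stated order agrees with the simple trend.
(C) Mg (period 3, group 2) vs Rb (period 5, group 1): the stated order agrees with the simple trend.
The exception is (A): S (3p⁴) ionizes more easily than half-filled P (3p³) because the paired 3p electron in S is pushed out by e⁻–e⁻ repulsion.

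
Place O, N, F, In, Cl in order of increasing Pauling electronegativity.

N is in period 2, group 15; O is in period 2, group 16; F is in period 2, group 17; Cl is in period 3, group 17; In is in period 5, group 13.
Electronegativity increases across a period and decreases down a group, tracking effective nuclear charge and atomic size.
Neither a single period nor a single group — weigh both effects.
N > In: relative to In, both the across-period and down-group shifts push N's electronegativity up.
Cl > N: period and group pull opposite ways; the across-period shift dominates (3.16 vs 3.04).
O > Cl: period and group pull opposite ways; the down-group shift dominates (3.44 vs 3.16).
F > O: F lies to the right of O in period 2, so the across-period effect alone puts F higher.
Approximate values (Pauling): N 3.04, O 3.44, F 3.98, Cl 3.16, In 1.78.
So from lowest to highest: In < N < Cl < O < F.

In < N < Cl < O < F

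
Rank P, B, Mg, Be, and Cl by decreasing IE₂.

IE_2 is the cost of taking one more electron from the +1 cation: P⁺ still has 4 valence electrons; B⁺ still has 2 valence electrons; Mg⁺ still has 1 valence electron; Be⁺ still has 1 valence electron; Cl⁺ still has 6 valence electrons.
All are still removing valence electrons, so compare the +1 ions as you would atoms: IE_2 generally rises across a period (higher Z_eff) and falls down a group (larger shell), subject to the usual subshell exceptions.
Valence configurations: P⁺ [Ne]3s²3p², B⁺ [He]2s², Mg⁺ [Ne]3s¹, Be⁺ [He]2s¹, Cl⁺ [Ne]3s²3p⁴.
Tabulated IE_2 (kJ/mol): P 1907, B 2427, Mg 1451, Be 1757, Cl 2298.
So the second ionization energies run Mg < Be < P < Cl < B.

B > Cl > P > Be > Mg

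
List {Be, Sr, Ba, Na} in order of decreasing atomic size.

Moving right in a period, electrons are added to the same shell under a stronger nuclear pull, so atoms get smaller; moving down, a new shell is opened and atoms get larger.
These span different periods and groups, so the two trends combine.
Na > Be: both effects reinforce here, so Na is clearly the larger of the two.
Sr > Na: period and group pull opposite ways; the down-group shift dominates (185 vs 155 pm).
Ba > Sr: they share group 2; the group trend gives Ba the larger value.
Tabulated atomic radius (pm): Be 102, Na 155, Sr 185, Ba 196.
So from largest to smallest: Ba > Sr > Na > Be.

Ba > Sr > Na > Be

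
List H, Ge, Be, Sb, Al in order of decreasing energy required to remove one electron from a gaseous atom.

H > Be > Sb > Ge > Al

H is in period 1, group 1; Be is in period 2, group 2; Al is in period 3, group 13; Ge is in period 4, group 14; Sb is in period 5, group 15.
IE₁ increases left→right with effective nuclear charge and decreases top→bottom as the valence shell moves farther out.
A diagonal step moves right (one effect) and down (the opposite effect) at once.
Ge > Al: period and group pull opposite ways; the across-period shift dominates (762 vs 578 kJ/mol).
Sb > Ge: period and group pull opposite ways; the across-period shift dominates (831 vs 762 kJ/mol).
Be > Sb: the two effects oppose for this pair; the down-group effect wins (900 vs 831 kJ/mol).
H > Be: the two effects oppose for this pair; the down-group effect wins (1312 vs 900 kJ/mol).
Approximate values (kJ/mol): H 1312, Be 900, Al 578, Ge 762, Sb 831.
So from highest to lowest: H > Be > Sb > Ge > Al.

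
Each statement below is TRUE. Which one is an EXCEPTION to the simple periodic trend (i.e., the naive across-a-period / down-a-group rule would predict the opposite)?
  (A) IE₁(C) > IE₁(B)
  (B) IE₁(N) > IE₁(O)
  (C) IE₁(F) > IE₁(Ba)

The general trend: first ionization energy increases across a period and decreases down a group.
(A) C (period 2, group 14) vs B (period 2, group 13): the stated order agrees with the simple trend.
(B) N (period 2, group 15) vs O (period 2, group 16): the stated order contradicts the simple trend.
(C) F (period 2, group 17) vs Ba (period 6, group 2): the stated order agrees with the simple trend.
The exception is (B): pairing an electron in O's 2p⁴ costs repulsion energy, so O ionizes more easily than half-filled N (2p³).

(B)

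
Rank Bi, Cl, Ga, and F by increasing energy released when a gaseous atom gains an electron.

Ga < Bi < F < Cl

F is in period 2, group 17; Cl is in period 3, group 17; Ga is in period 4, group 13; Bi is in period 6, group 15.
Atoms with high Z_eff and room in the valence shell (especially the halogens) have the most exothermic electron affinities.
Neither a single period nor a single group — weigh both effects.
Bi > Ga: the two effects oppose for this pair; the across-period effect wins (91 vs 29 kJ/mol).
F > Bi: relative to Bi, both the across-period and down-group shifts push F's electron affinity up.
Cl > F: this pair runs against the simple trend — see the exception note.
Note the exception: Cl has a higher electron affinity than F, contrary to the simple trend — F's small 2p subshell makes the incoming electron feel strong e⁻–e⁻ repulsion, so Cl actually releases more energy on gaining an electron.
Approximate values (kJ/mol): F 328, Cl 349, Ga 29, Bi 91.
So from lowest to highest: Ga < Bi < F < Cl.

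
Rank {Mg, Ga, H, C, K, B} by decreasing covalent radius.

K, Mg, Ga, B, C, H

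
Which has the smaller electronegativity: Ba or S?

Ba

Atoms toward the upper right of the periodic table pull bonding electrons most strongly.
Here both period and group differ, so the two effects have to be weighed against each other.
S > Ba: relative to Ba, both the across-period and down-group shifts push S's electronegativity up.
For reference (Pauling): S 2.58, Ba 0.89.
So Ba has the smaller electronegativity (Ba < S).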